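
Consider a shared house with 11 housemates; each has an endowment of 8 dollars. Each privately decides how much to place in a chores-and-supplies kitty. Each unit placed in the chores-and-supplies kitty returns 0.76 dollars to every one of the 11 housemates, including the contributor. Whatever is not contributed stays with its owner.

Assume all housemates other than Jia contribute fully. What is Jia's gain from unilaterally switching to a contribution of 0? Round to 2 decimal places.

1.92 dollars

Switching from a contribution of 8 to 0 lets Jia keep an extra 8 dollars, but lowers the chores-and-supplies kitty by 8, which costs Jia their own share of that drop: 0.76 × 8 = 6.08.
Net gain = 8 − 6.08 = 1.92. The private return per contributed unit (0.76) is below 1, so free-riding is indeed the best response regardless of what the others do.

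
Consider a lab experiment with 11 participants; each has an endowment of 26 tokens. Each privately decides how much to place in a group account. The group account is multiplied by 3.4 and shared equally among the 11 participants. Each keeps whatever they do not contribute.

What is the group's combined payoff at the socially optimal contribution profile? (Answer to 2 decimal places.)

Each contributed unit returns 3.400 to the group as a whole (0.3091 to each of 11 players), which exceeds 1, so the social optimum is full contribution: group total = 3.400 × 286 = 972.40.

972.40 tokens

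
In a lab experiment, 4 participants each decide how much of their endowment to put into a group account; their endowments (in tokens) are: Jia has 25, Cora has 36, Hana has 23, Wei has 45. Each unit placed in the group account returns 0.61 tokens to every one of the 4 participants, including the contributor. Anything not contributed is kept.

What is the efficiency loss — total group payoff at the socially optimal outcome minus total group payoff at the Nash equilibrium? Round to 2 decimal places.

The private return per contributed unit is 0.61 < 1 for everyone, so the Nash equilibrium is zero contribution and the group total is Σ E_j = 25 + 36 + 23 + 45 = 129.
Each contributed unit returns 2.440 to the group, so the social optimum is full contribution by everyone: group total = 2.440 × 129 = 314.76.
Efficiency loss = (2.440 − 1) × 129 = 185.76.

185.76 tokens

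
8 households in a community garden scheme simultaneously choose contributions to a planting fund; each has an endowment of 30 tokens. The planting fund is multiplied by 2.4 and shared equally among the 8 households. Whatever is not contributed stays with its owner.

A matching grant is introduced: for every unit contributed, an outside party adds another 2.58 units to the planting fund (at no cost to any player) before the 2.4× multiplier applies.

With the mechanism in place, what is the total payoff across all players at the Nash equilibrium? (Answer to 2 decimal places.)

2062.08 tokens

With the mechanism, a contributed unit returns 2.4 × 3.58 / 8 = 1.0740 per unit of net cost to the contributor — now above 1 — so contributing fully is weakly dominant for every player.
So the Nash equilibrium is full contribution by all 8; the group earns 2.4 × 3.58 × 240 = 2062.08.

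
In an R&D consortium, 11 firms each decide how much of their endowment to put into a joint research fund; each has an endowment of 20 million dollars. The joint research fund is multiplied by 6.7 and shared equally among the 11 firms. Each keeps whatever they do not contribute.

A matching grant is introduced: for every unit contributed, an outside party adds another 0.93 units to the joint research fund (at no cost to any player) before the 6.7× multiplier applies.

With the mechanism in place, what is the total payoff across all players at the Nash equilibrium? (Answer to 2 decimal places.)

2844.82 million dollars

The effective private return per unit is now 6.7 × 1.93 / 11 = 1.1755 > 1, so every player's dominant strategy flips to full contribution.
So the Nash equilibrium is full contribution by all 11; the group earns 6.7 × 1.93 × 220 = 2844.82.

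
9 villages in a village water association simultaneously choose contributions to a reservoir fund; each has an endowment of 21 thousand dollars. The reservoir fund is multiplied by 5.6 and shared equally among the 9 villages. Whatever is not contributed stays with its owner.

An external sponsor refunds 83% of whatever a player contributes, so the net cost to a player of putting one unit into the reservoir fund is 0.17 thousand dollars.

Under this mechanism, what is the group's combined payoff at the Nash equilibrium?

1215.27 thousand dollars

With the mechanism, a contributed unit returns (5.6/9) / 0.17 = 3.6601 per unit of net cost to the contributor — now above 1 — so contributing fully is weakly dominant for every player.
So the Nash equilibrium is full contribution by all 9; the group earns 9 × (21 × 0.83 + 5.6 × 21) = 1215.27.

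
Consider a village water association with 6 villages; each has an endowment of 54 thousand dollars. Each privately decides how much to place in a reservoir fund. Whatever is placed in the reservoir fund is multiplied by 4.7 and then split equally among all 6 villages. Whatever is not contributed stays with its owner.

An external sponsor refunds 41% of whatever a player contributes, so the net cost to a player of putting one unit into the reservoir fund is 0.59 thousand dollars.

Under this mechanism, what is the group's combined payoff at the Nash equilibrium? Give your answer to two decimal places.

The effective private return per unit is now (4.7/6) / 0.59 = 1.3277 > 1, so every player's dominant strategy flips to full contribution.
At the Nash equilibrium everyone contributes 54. Group total payoff = 6 × (54 × 0.41 + 4.7 × 54) = 1655.64.

1655.64 thousand dollars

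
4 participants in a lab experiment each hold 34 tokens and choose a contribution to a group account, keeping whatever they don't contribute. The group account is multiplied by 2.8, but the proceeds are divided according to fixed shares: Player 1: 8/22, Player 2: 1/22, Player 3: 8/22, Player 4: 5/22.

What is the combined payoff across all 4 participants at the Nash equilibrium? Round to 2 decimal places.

For player j, contributing a unit is worthwhile iff 2.8 × (j's share) ≥ 1, i.e. iff j's share is at least 0.3571.
Player 1 and Player 3 are above the threshold, contributing 34 each; the remaining 2 contribute 0. Total contributed: 68.
The group account pays out 2.8 × 68 = 190.40 in total (split across the unequal shares, but the aggregate is all that matters for the group sum).
The 2 free-riders keep 34 each, adding 68. Group total = 68 + 190.40 = 258.40.

258.40 tokens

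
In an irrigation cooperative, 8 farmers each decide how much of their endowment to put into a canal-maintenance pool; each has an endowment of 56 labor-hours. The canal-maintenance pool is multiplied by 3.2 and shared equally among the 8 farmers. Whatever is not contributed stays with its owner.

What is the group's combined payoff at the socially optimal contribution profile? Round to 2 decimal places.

1433.60 labor-hours

Each contributed unit returns 3.200 to the group as a whole (0.4000 to each of 8 players), which exceeds 1, so the social optimum is full contribution: group total = 3.200 × 448 = 1433.60.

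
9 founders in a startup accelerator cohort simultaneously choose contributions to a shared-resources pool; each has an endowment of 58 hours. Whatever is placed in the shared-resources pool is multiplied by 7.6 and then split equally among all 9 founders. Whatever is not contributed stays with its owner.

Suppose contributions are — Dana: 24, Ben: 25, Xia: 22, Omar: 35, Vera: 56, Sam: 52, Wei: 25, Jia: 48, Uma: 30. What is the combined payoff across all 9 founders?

2614.20 hours

Total contributed: 24 + 25 + 22 + 35 + 56 + 52 + 25 + 48 + 30 = 317; total kept: 9 × 58 − 317 = 205.
The shared-resources pool pays out 7.6 × 317 = 2409.20 in aggregate.
Group total = 205 + 2409.20 = 2614.20.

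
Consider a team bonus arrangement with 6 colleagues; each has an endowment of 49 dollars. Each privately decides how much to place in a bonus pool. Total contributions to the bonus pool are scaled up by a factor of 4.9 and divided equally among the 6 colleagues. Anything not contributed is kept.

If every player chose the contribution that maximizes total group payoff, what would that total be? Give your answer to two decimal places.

1440.60 dollars

Each contributed unit returns 4.900 to the group as a whole (0.8167 to each of 6 players), which exceeds 1, so the social optimum is full contribution: group total = 4.900 × 294 = 1440.60.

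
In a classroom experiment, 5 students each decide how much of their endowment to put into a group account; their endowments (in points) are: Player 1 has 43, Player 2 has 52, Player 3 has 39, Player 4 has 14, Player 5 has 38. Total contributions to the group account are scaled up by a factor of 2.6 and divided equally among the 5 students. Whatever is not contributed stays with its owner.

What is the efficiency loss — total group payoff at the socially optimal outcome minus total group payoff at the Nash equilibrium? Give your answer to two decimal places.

The private return per contributed unit is 2.6/5 = 0.5200 < 1 for every player regardless of endowment, so the Nash equilibrium is zero contribution and the group total is Σ E_j = 43 + 52 + 39 + 14 + 38 = 186.
Each contributed unit returns 2.600 to the group, so the social optimum is full contribution by everyone: group total = 2.600 × 186 = 483.60.
Efficiency loss = (2.600 − 1) × 186 = 297.60.

297.60 points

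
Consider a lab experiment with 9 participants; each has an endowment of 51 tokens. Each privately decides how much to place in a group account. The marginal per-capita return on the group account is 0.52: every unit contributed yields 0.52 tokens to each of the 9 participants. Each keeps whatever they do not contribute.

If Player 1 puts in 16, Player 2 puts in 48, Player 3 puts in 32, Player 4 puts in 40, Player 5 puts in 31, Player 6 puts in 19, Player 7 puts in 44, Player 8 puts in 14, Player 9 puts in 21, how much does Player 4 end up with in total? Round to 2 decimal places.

148.80 tokens

Total contributed: 16 + 48 + 32 + 40 + 31 + 19 + 44 + 14 + 21 = 265.
Each receives 0.52 × 265 = 137.80 from the group account.
Player 4 keeps 51 − 40 = 11, so Player 4's payoff is 11 + 137.80 = 148.80.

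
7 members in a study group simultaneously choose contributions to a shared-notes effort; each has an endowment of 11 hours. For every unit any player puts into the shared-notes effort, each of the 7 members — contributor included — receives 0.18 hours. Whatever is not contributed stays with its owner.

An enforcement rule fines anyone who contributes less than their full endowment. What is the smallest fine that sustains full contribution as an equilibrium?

Given the others contribute fully, the best deviation is to contribute 0 (any partial contribution still incurs the fine and gives up units whose private return 0.18 is below 1).
Deviating from 11 to 0 saves 11 hours but forfeits the deviator's share of the drop in the shared-notes effort: 0.18 × 11 = 1.98.
So the deviation gain is 11 − 1.98 = 9.02, and the fine must be at least 9.02 hours to wipe it out.

9.02 hours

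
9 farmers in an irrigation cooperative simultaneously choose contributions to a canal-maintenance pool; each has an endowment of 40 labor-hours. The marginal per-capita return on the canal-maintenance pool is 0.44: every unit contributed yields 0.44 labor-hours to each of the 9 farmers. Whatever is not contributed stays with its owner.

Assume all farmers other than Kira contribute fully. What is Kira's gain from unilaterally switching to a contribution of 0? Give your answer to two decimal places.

Switching from a contribution of 40 to 0 lets Kira keep an extra 40 labor-hours, but lowers the canal-maintenance pool by 40, which costs Kira their own share of that drop: 0.44 × 40 = 17.60.
Net gain = 40 − 17.60 = 22.40. The private return per contributed unit (0.44) is below 1, so free-riding is indeed the best response regardless of what the others do.

22.40 labor-hours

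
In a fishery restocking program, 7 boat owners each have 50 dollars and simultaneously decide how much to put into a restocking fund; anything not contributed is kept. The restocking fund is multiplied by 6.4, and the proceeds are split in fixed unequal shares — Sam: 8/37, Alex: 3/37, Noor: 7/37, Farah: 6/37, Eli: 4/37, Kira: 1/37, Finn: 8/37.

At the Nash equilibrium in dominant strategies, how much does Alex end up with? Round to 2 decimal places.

For player j, contributing a unit is worthwhile iff 6.4 × (j's share) ≥ 1, i.e. iff j's share is at least 0.1563.
Sam, Noor, Farah and Finn are above the threshold, contributing 50 each; the remaining 3 contribute 0. Total contributed: 200.
Alex keeps 50 and receives 6.4 × 200 × 3/37 = 103.78 from the restocking fund, for a payoff of 153.78.

153.78 dollars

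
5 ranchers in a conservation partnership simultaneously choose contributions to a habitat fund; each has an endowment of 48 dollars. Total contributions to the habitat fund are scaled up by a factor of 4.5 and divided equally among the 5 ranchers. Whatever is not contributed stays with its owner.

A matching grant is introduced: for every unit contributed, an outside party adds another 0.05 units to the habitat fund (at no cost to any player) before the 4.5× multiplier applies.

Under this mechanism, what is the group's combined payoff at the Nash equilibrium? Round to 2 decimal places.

Even with the mechanism, each unit contributed returns only 4.5 × 1.05 / 5 = 0.9450 per unit of net cost, so contributing nothing is still dominant.
Everyone keeps their endowment and the group total is 5 × 48 = 240.

240.00 dollars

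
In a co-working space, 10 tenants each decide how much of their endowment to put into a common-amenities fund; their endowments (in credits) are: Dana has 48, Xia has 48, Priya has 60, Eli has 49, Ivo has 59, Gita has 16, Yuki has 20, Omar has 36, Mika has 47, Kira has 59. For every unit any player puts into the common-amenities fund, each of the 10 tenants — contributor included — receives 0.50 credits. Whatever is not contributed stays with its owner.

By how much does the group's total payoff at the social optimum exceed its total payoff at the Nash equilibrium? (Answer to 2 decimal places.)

1768.00 credits

The private return per contributed unit is 0.50 < 1 for everyone, so the Nash equilibrium is zero contribution and the group total is Σ E_j = 48 + 48 + 60 + 49 + 59 + 16 + 20 + 36 + 47 + 59 = 442.
Each contributed unit returns 5.000 to the group, so the social optimum is full contribution by everyone: group total = 5.000 × 442 = 2210.00.
Efficiency loss = (5.000 − 1) × 442 = 1768.00.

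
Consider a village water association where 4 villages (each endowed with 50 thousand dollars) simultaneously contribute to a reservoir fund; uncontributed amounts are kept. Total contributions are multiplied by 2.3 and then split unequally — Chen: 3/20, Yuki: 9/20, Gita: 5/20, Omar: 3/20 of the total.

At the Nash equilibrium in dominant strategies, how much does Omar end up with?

Player j's private return per contributed unit is 2.3 × (j's share). Contributing is weakly dominant for j when that share is at least 1/2.3 = 0.4348, and contributing 0 is dominant otherwise.
The only share above 0.4348 is Yuki's 9/20, contributing 50; the remaining 3 contribute 0. Total contributed: 50.
Omar keeps 50 and receives 2.3 × 50 × 3/20 = 17.25 from the reservoir fund, for a payoff of 67.25.

67.25 thousand dollars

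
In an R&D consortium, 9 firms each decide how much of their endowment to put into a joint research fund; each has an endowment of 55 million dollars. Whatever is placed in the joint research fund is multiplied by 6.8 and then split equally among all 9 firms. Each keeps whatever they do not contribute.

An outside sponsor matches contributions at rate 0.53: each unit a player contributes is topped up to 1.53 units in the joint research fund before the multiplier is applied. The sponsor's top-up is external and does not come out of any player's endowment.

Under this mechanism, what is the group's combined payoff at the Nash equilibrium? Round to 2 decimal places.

5149.98 million dollars

The effective private return per unit is now 6.8 × 1.53 / 9 = 1.1560 > 1, so every player's dominant strategy flips to full contribution.
At the Nash equilibrium everyone contributes 55. Group total payoff = 6.8 × 1.53 × 495 = 5149.98.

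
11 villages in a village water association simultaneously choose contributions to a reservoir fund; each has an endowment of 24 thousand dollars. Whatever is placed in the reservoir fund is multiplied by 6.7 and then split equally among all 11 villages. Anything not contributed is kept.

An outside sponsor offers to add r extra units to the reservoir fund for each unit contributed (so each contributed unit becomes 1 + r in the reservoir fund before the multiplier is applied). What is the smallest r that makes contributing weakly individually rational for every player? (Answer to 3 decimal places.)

With matching at rate r, one contributed unit becomes (1 + r) in the reservoir fund and returns 6.7 × (1 + r) / 11 to the contributor.
Setting this equal to 1: 1 + r = 11/6.7 = 1.6418.
So the minimum matching rate is r = 1.6418 − 1 = 0.642.

0.642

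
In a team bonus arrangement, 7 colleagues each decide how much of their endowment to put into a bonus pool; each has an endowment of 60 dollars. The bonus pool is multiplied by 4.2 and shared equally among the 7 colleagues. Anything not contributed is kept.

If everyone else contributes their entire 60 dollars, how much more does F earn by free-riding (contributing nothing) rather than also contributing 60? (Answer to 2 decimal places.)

Switching from a contribution of 60 to 0 lets F keep an extra 60 dollars, but lowers the bonus pool by 60, which costs F their own share of that drop: 4.2/7 × 60 = 36.00.
Net gain = 60 − 36.00 = 24.00. The private return per contributed unit (0.6000) is below 1, so free-riding is indeed the best response regardless of what the others do.

24.00 dollars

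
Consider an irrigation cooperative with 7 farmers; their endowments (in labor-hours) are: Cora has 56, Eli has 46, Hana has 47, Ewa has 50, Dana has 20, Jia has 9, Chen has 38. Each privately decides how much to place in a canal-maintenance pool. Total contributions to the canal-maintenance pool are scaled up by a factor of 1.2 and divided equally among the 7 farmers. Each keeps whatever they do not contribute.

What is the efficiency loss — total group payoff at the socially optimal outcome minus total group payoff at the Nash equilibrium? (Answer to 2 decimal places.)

53.20 labor-hours

The private return per contributed unit is 1.2/7 = 0.1714 < 1 for every player regardless of endowment, so the Nash equilibrium is zero contribution and the group total is Σ E_j = 56 + 46 + 47 + 50 + 20 + 9 + 38 = 266.
Each contributed unit returns 1.200 to the group, so the social optimum is full contribution by everyone: group total = 1.200 × 266 = 319.20.
Efficiency loss = (1.200 − 1) × 266 = 53.20.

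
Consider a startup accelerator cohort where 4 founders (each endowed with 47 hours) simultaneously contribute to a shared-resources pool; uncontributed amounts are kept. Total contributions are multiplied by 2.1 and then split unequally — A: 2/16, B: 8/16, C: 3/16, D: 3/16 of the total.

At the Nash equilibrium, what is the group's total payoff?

239.70 hours

Each unit j contributes comes back to j as 2.1 × (j's share), so j prefers to contribute only if that share exceeds 1/2.1 = 0.4762; otherwise keeping the unit dominates.
B alone (share 8/16) is above the threshold, contributing 47; the remaining 3 contribute 0. Total contributed: 47.
The shared-resources pool pays out 2.1 × 47 = 98.70 in total (split across the unequal shares, but the aggregate is all that matters for the group sum).
The 3 free-riders keep 47 each, adding 141. Group total = 141 + 98.70 = 239.70.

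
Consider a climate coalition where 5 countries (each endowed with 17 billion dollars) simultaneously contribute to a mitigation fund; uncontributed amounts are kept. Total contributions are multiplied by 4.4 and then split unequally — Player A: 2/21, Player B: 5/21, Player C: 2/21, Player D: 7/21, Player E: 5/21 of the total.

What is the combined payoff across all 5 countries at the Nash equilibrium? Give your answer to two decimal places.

Each unit j contributes comes back to j as 4.4 × (j's share), so j prefers to contribute only if that share exceeds 1/4.4 = 0.2273; otherwise keeping the unit dominates.
The shares above 0.2273 belong to Player B, Player D and Player E, contributing 17 each; the remaining 2 contribute 0. Total contributed: 51.
The mitigation fund pays out 4.4 × 51 = 224.40 in total (split across the unequal shares, but the aggregate is all that matters for the group sum).
The 2 free-riders keep 17 each, adding 34. Group total = 34 + 224.40 = 258.40.

258.40 billion dollars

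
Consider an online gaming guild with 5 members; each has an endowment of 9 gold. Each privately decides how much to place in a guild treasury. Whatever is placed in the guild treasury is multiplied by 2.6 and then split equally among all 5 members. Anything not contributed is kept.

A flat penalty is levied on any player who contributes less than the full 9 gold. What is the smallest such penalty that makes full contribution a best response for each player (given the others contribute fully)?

Given the others contribute fully, the best deviation is to contribute 0 (any partial contribution still incurs the fine and gives up units whose private return 0.5200 is below 1).
Deviating from 9 to 0 saves 9 gold but forfeits the deviator's share of the drop in the guild treasury: 2.6/5 × 9 = 4.68.
So the deviation gain is 9 − 4.68 = 4.32, and the fine must be at least 4.32 gold to wipe it out.

4.32 gold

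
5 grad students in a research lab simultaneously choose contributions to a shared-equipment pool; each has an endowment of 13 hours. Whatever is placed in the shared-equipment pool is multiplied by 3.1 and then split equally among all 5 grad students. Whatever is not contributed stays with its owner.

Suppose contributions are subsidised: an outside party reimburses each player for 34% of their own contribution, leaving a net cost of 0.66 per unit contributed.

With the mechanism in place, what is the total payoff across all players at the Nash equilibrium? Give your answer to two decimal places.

Even with the mechanism, each unit contributed returns only (3.1/5) / 0.66 = 0.9394 per unit of net cost, so contributing nothing is still dominant.
At the Nash equilibrium no one contributes; group total payoff = 5 × 13 = 65.

65.00 hours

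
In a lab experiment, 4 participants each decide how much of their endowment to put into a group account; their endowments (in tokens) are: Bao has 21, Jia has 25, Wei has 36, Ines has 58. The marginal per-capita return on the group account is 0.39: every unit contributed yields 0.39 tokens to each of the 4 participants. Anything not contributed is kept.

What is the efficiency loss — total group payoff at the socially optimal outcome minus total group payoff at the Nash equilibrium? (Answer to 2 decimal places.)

The private return per contributed unit is 0.39 < 1 for everyone, so the Nash equilibrium is zero contribution and the group total is Σ E_j = 21 + 25 + 36 + 58 = 140.
Each contributed unit returns 1.560 to the group, so the social optimum is full contribution by everyone: group total = 1.560 × 140 = 218.40.
Efficiency loss = (1.560 − 1) × 140 = 78.40.

78.40 tokens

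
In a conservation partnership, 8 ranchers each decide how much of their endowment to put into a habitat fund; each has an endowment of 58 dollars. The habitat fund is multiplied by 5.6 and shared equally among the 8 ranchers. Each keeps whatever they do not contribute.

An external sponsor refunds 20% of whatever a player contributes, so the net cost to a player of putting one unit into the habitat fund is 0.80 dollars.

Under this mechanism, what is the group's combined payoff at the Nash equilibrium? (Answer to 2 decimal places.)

The effective private return is (5.6/8) / 0.80 = 0.8750, which is still under 1, so the mechanism doesn't change anyone's dominant strategy: zero contribution.
At the Nash equilibrium no one contributes; group total payoff = 8 × 58 = 464.

464.00 dollars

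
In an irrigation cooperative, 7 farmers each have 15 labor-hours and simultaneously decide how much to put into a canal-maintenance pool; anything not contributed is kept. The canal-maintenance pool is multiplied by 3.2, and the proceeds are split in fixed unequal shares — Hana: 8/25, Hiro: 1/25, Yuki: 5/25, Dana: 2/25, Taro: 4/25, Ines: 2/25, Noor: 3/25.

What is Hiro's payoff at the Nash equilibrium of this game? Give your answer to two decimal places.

16.92 labor-hours

Each unit j contributes comes back to j as 3.2 × (j's share), so j prefers to contribute only if that share exceeds 1/3.2 = 0.3125; otherwise keeping the unit dominates.
Only Hana (8/25) clears that bar, contributing 15; the remaining 6 contribute 0. Total contributed: 15.
Hiro keeps 15 and receives 3.2 × 15 × 1/25 = 1.92 from the canal-maintenance pool, for a payoff of 16.92.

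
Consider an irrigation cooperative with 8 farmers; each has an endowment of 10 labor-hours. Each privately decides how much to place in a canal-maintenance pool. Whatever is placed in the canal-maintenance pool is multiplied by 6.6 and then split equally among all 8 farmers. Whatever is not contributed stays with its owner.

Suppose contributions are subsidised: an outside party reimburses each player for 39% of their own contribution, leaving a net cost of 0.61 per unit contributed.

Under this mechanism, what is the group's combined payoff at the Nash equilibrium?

Under the mechanism each unit contributed yields (6.6/8) / 0.61 = 1.3525 back to its contributor per unit of net cost, which exceeds 1, making full contribution the dominant choice for everyone.
At the Nash equilibrium everyone contributes 10. Group total payoff = 8 × (10 × 0.39 + 6.6 × 10) = 559.20.

559.20 labor-hours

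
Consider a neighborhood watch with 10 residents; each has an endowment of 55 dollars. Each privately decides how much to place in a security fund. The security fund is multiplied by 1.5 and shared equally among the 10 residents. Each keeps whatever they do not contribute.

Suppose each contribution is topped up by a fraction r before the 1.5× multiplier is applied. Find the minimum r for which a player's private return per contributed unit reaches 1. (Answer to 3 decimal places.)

With matching at rate r, one contributed unit becomes (1 + r) in the security fund and returns 1.5 × (1 + r) / 10 to the contributor.
Setting this equal to 1: 1 + r = 10/1.5 = 6.6667.
So the minimum matching rate is r = 6.6667 − 1 = 5.667.

5.667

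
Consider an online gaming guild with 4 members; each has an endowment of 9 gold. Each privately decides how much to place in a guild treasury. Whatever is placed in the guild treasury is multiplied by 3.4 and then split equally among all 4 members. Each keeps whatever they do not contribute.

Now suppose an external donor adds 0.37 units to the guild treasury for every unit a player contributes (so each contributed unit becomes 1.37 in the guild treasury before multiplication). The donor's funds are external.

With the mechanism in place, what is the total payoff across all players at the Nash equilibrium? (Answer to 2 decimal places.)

167.69 gold

With the mechanism, a contributed unit returns 3.4 × 1.37 / 4 = 1.1645 per unit of net cost to the contributor — now above 1 — so contributing fully is weakly dominant for every player.
So the Nash equilibrium is full contribution by all 4; the group earns 3.4 × 1.37 × 36 = 167.69.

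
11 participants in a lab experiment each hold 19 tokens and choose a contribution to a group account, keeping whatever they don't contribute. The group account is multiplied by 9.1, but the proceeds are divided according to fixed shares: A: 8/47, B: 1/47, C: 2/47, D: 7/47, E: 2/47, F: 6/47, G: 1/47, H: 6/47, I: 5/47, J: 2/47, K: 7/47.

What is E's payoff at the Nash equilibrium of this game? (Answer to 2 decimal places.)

55.79 tokens

A player with share s gets back 9.1·s per unit contributed, so full contribution is dominant for anyone with s > 1/9.1 = 0.1099 and zero contribution is dominant for anyone below.
A, D, F, H and K are above the threshold, contributing 19 each; the remaining 6 contribute 0. Total contributed: 95.
E keeps 19 and receives 9.1 × 95 × 2/47 = 36.79 from the group account, for a payoff of 55.79.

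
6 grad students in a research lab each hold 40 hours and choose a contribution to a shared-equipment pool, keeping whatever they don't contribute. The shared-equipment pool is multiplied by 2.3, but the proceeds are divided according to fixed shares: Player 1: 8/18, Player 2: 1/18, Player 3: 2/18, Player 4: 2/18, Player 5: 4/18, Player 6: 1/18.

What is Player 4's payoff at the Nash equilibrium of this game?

For player j, contributing a unit is worthwhile iff 2.3 × (j's share) ≥ 1, i.e. iff j's share is at least 0.4348.
Only Player 1 (8/18) clears that bar, contributing 40; the remaining 5 contribute 0. Total contributed: 40.
Player 4 keeps 40 and receives 2.3 × 40 × 2/18 = 10.22 from the shared-equipment pool, for a payoff of 50.22.

50.22 hours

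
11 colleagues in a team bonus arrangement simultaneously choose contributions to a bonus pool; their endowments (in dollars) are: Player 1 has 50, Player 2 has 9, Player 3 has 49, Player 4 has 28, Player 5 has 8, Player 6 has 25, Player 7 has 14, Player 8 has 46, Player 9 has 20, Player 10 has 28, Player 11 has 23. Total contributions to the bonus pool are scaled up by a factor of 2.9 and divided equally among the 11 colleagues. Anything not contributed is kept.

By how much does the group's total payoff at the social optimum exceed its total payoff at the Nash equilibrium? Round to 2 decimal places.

570.00 dollars

The private return per contributed unit is 2.9/11 = 0.2636 < 1 for every player regardless of endowment, so the Nash equilibrium is zero contribution and the group total is Σ E_j = 50 + 9 + 49 + 28 + 8 + 25 + 14 + 46 + 20 + 28 + 23 = 300.
Each contributed unit returns 2.900 to the group, so the social optimum is full contribution by everyone: group total = 2.900 × 300 = 870.00.
Efficiency loss = (2.900 − 1) × 300 = 570.00.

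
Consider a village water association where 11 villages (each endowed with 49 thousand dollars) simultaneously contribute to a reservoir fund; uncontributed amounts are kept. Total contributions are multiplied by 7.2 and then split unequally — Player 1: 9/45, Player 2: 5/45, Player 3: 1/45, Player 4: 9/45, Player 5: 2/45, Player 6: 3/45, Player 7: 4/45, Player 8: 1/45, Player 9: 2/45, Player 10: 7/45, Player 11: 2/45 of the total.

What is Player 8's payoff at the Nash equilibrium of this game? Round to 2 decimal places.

Player j's private return per contributed unit is 7.2 × (j's share). Contributing is weakly dominant for j when that share is at least 1/7.2 = 0.1389, and contributing 0 is dominant otherwise.
Player 1, Player 4 and Player 10 clear that bar, contributing 49 each; the remaining 8 contribute 0. Total contributed: 147.
Player 8 keeps 49 and receives 7.2 × 147 × 1/45 = 23.52 from the reservoir fund, for a payoff of 72.52.

72.52 thousand dollars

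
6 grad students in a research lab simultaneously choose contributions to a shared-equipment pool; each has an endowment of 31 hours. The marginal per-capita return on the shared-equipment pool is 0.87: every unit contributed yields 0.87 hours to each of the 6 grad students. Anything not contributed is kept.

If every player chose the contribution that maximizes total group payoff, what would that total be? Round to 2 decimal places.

Each contributed unit returns 5.220 to the group as a whole (0.87 to each of 6 players), which exceeds 1, so the social optimum is full contribution: group total = 5.220 × 186 = 970.92.

970.92 hours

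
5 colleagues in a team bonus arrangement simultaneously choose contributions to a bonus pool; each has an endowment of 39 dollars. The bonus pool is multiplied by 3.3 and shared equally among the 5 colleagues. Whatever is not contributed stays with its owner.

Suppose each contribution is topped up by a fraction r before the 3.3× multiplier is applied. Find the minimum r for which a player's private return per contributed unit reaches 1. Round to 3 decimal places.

With matching at rate r, one contributed unit becomes (1 + r) in the bonus pool and returns 3.3 × (1 + r) / 5 to the contributor.
Setting this equal to 1: 1 + r = 5/3.3 = 1.5152.
So the minimum matching rate is r = 1.5152 − 1 = 0.515.

0.515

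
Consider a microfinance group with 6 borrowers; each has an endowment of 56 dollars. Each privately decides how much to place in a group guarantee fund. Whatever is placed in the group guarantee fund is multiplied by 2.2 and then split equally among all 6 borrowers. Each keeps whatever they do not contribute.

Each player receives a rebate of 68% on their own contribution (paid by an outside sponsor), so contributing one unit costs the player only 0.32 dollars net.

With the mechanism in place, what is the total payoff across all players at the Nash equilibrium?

The effective private return per unit is now (2.2/6) / 0.32 = 1.1458 > 1, so every player's dominant strategy flips to full contribution.
At the Nash equilibrium everyone contributes 56. Group total payoff = 6 × (56 × 0.68 + 2.2 × 56) = 967.68.

967.68 dollars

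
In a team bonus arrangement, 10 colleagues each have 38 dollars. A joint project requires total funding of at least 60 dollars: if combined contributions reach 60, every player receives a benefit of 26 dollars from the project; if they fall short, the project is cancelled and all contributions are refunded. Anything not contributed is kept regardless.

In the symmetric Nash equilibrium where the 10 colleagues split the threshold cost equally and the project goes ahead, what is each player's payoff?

Equal share of the threshold: 60/10 = 6.
At this profile no one gains by cutting their contribution: any cut drops the total below 60, the project is cancelled, contributions are refunded, and the deviator ends with 38, which is less than 38 − 6 + 26 = 58. Contributing more than 6 just wastes the excess. So contributing exactly 6 is a best response.
Each player's payoff: 38 − 6 + 26 = 58.

58 dollars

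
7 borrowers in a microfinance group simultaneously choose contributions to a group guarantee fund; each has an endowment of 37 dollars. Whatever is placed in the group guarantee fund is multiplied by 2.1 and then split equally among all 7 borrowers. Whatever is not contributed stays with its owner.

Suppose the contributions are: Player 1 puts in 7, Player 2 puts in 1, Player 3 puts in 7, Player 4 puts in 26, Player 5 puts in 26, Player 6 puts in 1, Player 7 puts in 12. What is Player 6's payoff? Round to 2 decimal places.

60.00 dollars

Total contributed: 7 + 1 + 7 + 26 + 26 + 1 + 12 = 80.
Each receives 2.1 × 80 / 7 = 24.00 from the group guarantee fund.
Player 6 keeps 37 − 1 = 36, so Player 6's payoff is 36 + 24.00 = 60.00.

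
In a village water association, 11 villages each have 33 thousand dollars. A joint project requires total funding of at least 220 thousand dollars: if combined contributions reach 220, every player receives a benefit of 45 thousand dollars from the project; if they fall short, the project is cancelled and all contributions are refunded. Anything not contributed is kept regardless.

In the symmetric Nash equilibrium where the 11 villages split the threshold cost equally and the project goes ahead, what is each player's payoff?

58 thousand dollars

Equal share of the threshold: 220/11 = 20.
At this profile no one gains by cutting their contribution: any cut drops the total below 220, the project is cancelled, contributions are refunded, and the deviator ends with 33, which is less than 33 − 20 + 45 = 58. Contributing more than 20 just wastes the excess. So contributing exactly 20 is a best response.
Each player's payoff: 33 − 20 + 45 = 58.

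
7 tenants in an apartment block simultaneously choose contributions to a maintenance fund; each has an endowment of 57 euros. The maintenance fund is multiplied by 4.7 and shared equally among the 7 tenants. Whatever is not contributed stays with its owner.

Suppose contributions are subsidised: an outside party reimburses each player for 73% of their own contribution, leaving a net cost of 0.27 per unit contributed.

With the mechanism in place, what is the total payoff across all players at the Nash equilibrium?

With the mechanism, a contributed unit returns (4.7/7) / 0.27 = 2.4868 per unit of net cost to the contributor — now above 1 — so contributing fully is weakly dominant for every player.
At the Nash equilibrium everyone contributes 57. Group total payoff = 7 × (57 × 0.73 + 4.7 × 57) = 2166.57.

2166.57 euros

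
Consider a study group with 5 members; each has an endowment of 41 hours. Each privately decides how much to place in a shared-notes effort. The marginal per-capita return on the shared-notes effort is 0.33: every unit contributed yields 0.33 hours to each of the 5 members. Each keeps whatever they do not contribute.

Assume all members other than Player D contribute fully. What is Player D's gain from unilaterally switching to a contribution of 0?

Switching from a contribution of 41 to 0 lets Player D keep an extra 41 hours, but lowers the shared-notes effort by 41, which costs Player D their own share of that drop: 0.33 × 41 = 13.53.
Net gain = 41 − 13.53 = 27.47. The private return per contributed unit (0.33) is below 1, so free-riding is indeed the best response regardless of what the others do.

27.47 hours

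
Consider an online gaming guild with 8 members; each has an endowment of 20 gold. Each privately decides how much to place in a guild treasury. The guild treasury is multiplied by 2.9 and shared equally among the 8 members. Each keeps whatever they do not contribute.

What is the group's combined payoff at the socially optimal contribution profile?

464.00 gold

Each contributed unit returns 2.900 to the group as a whole (0.3625 to each of 8 players), which exceeds 1, so the social optimum is full contribution: group total = 2.900 × 160 = 464.00.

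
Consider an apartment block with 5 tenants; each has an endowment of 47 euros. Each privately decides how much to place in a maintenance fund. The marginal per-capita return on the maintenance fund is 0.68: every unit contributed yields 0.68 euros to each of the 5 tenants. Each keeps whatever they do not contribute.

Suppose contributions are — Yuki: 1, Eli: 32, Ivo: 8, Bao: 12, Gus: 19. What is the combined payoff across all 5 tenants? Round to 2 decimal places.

Total contributed: 1 + 32 + 8 + 12 + 19 = 72; total kept: 5 × 47 − 72 = 163.
The maintenance fund pays out 0.68 × 5 × 72 = 244.80 in aggregate.
Group total = 163 + 244.80 = 407.80.

407.80 euros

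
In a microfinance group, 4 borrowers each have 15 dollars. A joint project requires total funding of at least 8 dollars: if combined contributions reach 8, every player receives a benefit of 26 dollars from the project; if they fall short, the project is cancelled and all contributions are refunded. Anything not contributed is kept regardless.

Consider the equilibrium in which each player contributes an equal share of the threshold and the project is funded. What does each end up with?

39 dollars

Equal share of the threshold: 8/4 = 2.
At this profile no one gains by cutting their contribution: any cut drops the total below 8, the project is cancelled, contributions are refunded, and the deviator ends with 15, which is less than 15 − 2 + 26 = 39. Contributing more than 2 just wastes the excess. So contributing exactly 2 is a best response.
Each player's payoff: 15 − 2 + 26 = 39.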